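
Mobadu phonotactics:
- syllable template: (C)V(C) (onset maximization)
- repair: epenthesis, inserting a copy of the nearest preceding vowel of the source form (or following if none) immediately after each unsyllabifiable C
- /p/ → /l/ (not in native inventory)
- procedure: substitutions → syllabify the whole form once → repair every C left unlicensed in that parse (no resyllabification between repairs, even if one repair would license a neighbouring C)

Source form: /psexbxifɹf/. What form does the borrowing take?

Substitution: /p/ → /l/, giving /lsexbxifɹf/.
Syllabifying with onset maximization leaves /l/, /b/, /ɹ/, /f/ stranded (at most one coda consonant is licensed; onsets are limited to one consonant).
Epenthesis after each stranded consonant: /l/ → /le/, /b/ → /be/, /ɹ/ → /ɹi/, /f/ → /fi/.

lesexbexifɹifi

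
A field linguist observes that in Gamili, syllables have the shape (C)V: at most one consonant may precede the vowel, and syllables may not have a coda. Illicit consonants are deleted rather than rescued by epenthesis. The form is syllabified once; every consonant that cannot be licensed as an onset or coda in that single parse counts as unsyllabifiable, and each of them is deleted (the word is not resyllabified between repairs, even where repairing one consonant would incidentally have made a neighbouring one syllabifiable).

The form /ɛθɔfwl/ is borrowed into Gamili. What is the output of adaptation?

ɛθɔ

Under (C)V, the unsyllabifiable consonants are /f/, /w/, /l/ (no codas are permitted; onsets are limited to one consonant).
Deletion applies to /f/, /w/, /l/.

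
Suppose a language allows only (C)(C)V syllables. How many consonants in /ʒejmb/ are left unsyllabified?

Syllabifying with onset maximization leaves /j/, /m/, /b/ stranded (no codas are permitted; onsets may contain at most 2 consonants).

3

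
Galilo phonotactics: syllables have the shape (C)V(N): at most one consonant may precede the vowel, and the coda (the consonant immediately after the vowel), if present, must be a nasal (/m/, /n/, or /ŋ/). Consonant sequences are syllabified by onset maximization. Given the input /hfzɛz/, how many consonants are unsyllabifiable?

3

Under (C)V(N), the unsyllabifiable consonants are /h/, /f/, /z/ (only a nasal (/m/, /n/, or /ŋ/) is licensed in coda position; onsets are limited to one consonant).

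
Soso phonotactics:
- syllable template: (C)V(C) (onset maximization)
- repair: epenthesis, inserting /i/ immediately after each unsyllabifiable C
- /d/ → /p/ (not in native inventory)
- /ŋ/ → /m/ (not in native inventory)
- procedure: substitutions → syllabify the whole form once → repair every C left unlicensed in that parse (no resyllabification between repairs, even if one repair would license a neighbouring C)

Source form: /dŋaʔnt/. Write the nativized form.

Substitution: /d/ → /p/, /ŋ/ → /m/, giving /pmaʔnt/.
Syllabifying with onset maximization leaves /p/, /n/, /t/ stranded (at most one coda consonant is licensed; onsets are limited to one consonant).
Epenthesis after each stranded consonant: /p/ → /pi/, /n/ → /ni/, /t/ → /ti/.

pimaʔniti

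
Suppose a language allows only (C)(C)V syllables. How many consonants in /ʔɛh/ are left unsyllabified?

1

Syllabifying with onset maximization leaves /h/ stranded (no codas are permitted; onsets may contain at most 2 consonants).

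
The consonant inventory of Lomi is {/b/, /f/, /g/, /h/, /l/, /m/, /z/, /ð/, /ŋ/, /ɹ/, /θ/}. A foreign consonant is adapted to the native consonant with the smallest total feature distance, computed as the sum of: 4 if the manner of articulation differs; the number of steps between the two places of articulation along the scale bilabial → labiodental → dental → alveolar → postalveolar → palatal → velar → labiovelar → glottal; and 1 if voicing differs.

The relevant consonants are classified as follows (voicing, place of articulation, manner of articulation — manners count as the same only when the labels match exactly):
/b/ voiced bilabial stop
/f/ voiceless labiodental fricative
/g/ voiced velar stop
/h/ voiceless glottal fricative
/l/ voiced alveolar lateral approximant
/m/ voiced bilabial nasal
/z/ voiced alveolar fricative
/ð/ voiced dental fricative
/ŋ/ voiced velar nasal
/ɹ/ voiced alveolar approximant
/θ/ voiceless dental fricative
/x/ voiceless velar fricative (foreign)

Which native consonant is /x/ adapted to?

h

/h/ is closest: same manner (fricative), place distance 2 (velar→glottal), same voicing; total 2. Next closest is /z/ at distance 4.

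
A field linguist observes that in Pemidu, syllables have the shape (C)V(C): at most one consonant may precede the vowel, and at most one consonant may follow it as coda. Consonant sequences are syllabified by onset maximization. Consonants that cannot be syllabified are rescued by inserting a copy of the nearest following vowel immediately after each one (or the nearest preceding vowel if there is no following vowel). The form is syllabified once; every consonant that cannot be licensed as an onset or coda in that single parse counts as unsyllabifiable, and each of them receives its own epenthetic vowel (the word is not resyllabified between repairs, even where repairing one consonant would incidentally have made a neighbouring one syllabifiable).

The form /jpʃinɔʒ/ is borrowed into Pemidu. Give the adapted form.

jipiʃinɔʒ

The consonants /j/, /p/ cannot be parsed into a legal (C)V(C) syllable (at most one coda consonant is licensed; onsets are limited to one consonant).
Each unlicensed consonant becomes the onset of a new syllable: /j/ → /ji/, /p/ → /pi/.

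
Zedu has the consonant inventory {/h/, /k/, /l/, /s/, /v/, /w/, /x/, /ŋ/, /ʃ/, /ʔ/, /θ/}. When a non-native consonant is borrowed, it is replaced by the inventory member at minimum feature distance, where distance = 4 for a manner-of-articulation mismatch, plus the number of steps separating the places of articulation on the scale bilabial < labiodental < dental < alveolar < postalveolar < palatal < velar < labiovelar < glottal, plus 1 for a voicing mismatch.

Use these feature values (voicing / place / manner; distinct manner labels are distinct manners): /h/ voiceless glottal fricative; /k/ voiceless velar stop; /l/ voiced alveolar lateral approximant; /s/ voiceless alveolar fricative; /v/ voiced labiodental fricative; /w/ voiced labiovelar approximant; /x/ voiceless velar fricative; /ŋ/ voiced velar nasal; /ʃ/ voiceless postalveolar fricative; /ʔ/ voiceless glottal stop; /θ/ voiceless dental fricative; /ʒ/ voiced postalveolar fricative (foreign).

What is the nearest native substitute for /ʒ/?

ʃ

/ʃ/ is closest: same manner (fricative), place distance 0 (postalveolar→postalveolar), voicing differs (+1); total 1. Next closest is /s/ at distance 2.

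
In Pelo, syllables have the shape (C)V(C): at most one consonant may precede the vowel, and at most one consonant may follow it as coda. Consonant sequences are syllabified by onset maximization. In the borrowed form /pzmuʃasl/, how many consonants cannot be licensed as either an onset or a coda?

3

The consonants /p/, /z/, /l/ cannot be parsed into a legal (C)V(C) syllable (at most one coda consonant is licensed; onsets are limited to one consonant).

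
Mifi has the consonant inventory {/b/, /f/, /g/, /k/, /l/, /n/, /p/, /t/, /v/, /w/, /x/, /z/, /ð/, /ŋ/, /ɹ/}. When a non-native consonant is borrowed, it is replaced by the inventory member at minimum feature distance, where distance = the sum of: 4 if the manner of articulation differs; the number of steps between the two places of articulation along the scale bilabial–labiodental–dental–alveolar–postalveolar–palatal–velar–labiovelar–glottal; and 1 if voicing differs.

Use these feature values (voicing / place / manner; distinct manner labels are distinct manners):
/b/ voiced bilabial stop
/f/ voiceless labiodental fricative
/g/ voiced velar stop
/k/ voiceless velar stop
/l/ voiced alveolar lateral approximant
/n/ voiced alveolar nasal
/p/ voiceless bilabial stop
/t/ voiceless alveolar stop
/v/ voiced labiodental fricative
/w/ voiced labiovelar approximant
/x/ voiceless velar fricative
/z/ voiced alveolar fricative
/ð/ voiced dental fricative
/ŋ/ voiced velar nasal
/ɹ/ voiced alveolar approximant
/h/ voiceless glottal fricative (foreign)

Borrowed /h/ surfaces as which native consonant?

x

/x/ is closest: same manner (fricative), place distance 2 (glottal→velar), same voicing; total 2. Next closest is /k/ at distance 6.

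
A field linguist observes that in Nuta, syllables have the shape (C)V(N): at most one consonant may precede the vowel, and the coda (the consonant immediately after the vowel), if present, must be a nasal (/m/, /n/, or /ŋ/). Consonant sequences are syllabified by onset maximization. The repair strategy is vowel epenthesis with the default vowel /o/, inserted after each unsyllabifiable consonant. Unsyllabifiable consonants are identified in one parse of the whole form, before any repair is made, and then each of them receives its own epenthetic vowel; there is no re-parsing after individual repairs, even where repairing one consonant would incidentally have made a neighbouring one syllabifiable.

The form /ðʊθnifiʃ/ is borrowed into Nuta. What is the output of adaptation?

Syllabifying with onset maximization leaves /θ/, /ʃ/ stranded (only a nasal (/m/, /n/, or /ŋ/) is licensed in coda position; onsets are limited to one consonant).
Each unlicensed consonant becomes the onset of a new syllable: /θ/ → /θo/, /ʃ/ → /ʃo/.

ðʊθonifiʃo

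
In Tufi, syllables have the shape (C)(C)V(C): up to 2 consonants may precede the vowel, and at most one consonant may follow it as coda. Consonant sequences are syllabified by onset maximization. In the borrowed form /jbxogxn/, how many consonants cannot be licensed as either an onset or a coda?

The consonants /j/, /x/, /n/ cannot be parsed into a legal (C)(C)V(C) syllable (at most one coda consonant is licensed; onsets may contain at most 2 consonants).

3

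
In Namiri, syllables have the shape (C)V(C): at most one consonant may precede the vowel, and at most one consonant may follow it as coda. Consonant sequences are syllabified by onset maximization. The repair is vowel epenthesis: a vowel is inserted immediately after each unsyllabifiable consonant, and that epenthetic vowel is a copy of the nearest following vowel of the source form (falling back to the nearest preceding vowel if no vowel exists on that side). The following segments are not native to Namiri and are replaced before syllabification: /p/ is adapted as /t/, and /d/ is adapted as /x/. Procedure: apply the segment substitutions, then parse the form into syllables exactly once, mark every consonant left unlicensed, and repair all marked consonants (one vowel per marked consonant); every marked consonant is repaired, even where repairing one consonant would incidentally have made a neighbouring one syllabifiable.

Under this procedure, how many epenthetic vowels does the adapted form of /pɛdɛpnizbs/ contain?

2

After substitution the input is /tɛxɛtnizbs/.
The unsyllabifiable consonants are /b/, /s/; each receives one epenthetic vowel.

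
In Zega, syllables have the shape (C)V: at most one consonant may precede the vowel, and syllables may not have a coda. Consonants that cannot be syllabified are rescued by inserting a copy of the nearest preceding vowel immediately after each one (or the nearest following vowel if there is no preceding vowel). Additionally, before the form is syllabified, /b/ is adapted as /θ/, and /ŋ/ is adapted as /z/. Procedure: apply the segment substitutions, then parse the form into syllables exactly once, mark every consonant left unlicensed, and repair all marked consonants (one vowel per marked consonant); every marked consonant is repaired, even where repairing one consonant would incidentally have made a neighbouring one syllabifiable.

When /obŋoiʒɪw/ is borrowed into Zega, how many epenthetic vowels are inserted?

2

After substitution the input is /oθzoiʒɪw/.
The unsyllabifiable consonants are /θ/, /w/; each receives one epenthetic vowel.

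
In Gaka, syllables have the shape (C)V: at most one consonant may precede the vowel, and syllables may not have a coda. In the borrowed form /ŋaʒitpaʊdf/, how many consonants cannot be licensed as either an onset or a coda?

3

Syllabifying with onset maximization leaves /t/, /d/, /f/ stranded (no codas are permitted; onsets are limited to one consonant).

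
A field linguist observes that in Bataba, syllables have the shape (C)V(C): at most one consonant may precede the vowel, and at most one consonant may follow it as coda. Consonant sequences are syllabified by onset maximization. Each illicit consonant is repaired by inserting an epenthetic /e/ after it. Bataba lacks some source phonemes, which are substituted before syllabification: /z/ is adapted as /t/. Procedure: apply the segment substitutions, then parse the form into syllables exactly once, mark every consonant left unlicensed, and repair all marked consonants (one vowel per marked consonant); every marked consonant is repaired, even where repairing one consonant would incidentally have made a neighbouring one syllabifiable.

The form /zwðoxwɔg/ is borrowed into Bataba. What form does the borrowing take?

teweðoxwɔg

Substitution: /z/ → /t/, giving /twðoxwɔg/.
Under (C)V(C), the unsyllabifiable consonants are /t/, /w/ (at most one coda consonant is licensed; onsets are limited to one consonant).
Epenthesis after each stranded consonant: /t/ → /te/, /w/ → /we/.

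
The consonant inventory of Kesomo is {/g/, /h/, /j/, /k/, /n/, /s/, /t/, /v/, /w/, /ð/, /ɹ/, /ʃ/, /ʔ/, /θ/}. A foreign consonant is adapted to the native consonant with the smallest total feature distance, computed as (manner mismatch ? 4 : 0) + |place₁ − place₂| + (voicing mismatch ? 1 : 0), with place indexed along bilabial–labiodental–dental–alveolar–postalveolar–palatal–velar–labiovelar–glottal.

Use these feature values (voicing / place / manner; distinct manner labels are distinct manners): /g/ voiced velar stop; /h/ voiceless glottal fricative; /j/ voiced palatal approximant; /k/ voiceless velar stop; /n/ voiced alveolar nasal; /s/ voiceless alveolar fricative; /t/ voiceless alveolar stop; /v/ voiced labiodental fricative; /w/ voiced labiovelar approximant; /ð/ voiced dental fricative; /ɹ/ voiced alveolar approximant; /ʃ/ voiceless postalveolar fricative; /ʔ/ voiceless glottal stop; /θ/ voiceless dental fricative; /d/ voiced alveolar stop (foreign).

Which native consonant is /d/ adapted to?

t

/t/ is closest: same manner (stop), place distance 0 (alveolar→alveolar), voicing differs (+1); total 1. Next closest is /g/ at distance 3.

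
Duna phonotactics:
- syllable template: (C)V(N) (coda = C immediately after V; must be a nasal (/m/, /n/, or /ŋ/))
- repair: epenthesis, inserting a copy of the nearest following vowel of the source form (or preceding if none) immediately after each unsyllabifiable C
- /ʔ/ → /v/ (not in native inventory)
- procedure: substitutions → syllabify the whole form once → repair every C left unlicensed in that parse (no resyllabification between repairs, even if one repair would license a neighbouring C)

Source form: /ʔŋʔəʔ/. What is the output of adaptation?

Substitution: /ʔ/ → /v/, giving /vŋvəv/.
Under (C)V(N), the unsyllabifiable consonants are /v/, /ŋ/, /v/ (only a nasal (/m/, /n/, or /ŋ/) is licensed in coda position; onsets are limited to one consonant).
Epenthesis after each stranded consonant: /v/ → /və/, /ŋ/ → /ŋə/, /v/ → /və/.

vəŋəvəvə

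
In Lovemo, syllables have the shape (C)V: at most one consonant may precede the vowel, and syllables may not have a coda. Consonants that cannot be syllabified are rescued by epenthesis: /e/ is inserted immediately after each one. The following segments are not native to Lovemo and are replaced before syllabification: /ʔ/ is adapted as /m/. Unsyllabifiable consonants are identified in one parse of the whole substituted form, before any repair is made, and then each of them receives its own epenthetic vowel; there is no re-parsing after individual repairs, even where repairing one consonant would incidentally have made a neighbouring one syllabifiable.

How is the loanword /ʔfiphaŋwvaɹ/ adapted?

Substitution: /ʔ/ → /m/, giving /mfiphaŋwvaɹ/.
The consonants /m/, /p/, /ŋ/, /w/, /ɹ/ cannot be parsed into a legal (C)V syllable (no codas are permitted; onsets are limited to one consonant).
Inserting the epenthetic vowel yields /m/ → /me/, /p/ → /pe/, /ŋ/ → /ŋe/, /w/ → /we/, /ɹ/ → /ɹe/.

mefipehaŋewevaɹe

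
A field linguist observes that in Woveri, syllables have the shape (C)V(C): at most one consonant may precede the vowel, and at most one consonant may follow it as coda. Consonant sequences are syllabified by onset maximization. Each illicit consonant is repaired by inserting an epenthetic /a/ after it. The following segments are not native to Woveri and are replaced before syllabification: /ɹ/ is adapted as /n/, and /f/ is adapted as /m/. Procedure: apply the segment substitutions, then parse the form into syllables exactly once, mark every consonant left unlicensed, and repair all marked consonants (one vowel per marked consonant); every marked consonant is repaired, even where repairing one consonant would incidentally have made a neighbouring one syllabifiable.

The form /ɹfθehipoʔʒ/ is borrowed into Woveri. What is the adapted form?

namaθehipoʔʒa

Substitution: /ɹ/ → /n/, /f/ → /m/, giving /nmθehipoʔʒ/.
The consonants /n/, /m/, /ʒ/ cannot be parsed into a legal (C)V(C) syllable (at most one coda consonant is licensed; onsets are limited to one consonant).
Inserting the epenthetic vowel yields /n/ → /na/, /m/ → /ma/, /ʒ/ → /ʒa/.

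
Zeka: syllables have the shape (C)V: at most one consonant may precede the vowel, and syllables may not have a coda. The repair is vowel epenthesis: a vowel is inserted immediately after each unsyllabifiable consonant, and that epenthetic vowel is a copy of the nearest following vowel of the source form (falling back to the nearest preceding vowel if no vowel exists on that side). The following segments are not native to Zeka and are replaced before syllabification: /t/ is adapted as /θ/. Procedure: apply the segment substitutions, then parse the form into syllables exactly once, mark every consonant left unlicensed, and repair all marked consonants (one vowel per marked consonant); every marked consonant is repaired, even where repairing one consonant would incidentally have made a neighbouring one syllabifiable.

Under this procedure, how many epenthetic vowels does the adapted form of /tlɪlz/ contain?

After substitution the input is /θlɪlz/.
The unsyllabifiable consonants are /θ/, /l/, /z/; each receives one epenthetic vowel.

3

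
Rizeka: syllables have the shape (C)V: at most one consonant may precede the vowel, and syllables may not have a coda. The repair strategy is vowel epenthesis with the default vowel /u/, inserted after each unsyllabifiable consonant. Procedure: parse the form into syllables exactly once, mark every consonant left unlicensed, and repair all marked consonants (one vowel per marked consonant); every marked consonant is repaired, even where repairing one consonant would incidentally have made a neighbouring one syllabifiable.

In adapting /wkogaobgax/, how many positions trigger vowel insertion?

3

The unsyllabifiable consonants are /w/, /b/, /x/; each receives one epenthetic vowel.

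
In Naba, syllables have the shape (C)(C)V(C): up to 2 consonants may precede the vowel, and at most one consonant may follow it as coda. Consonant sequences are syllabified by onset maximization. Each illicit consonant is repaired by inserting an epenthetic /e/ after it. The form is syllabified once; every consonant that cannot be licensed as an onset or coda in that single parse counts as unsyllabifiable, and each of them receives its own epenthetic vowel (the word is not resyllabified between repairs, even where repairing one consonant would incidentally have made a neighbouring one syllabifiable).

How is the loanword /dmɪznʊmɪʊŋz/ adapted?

dmɪznʊmɪʊŋze

Syllabifying with onset maximization leaves /z/ stranded (at most one coda consonant is licensed; onsets may contain at most 2 consonants).
Each unlicensed consonant becomes the onset of a new syllable: /z/ → /ze/.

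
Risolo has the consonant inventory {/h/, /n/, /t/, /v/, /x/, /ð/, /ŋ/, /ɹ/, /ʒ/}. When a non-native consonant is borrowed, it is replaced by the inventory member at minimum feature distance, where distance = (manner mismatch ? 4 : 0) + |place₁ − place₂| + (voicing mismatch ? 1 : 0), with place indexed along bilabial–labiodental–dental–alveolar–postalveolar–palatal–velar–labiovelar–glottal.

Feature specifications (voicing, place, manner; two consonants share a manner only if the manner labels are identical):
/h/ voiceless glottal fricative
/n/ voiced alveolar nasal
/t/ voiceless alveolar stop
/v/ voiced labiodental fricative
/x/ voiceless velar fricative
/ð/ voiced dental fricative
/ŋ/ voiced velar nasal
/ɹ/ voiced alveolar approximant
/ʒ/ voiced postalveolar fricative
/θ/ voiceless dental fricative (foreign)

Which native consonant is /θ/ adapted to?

ð

/ð/ is closest: same manner (fricative), place distance 0 (dental→dental), voicing differs (+1); total 1. Next closest is /v/ at distance 2.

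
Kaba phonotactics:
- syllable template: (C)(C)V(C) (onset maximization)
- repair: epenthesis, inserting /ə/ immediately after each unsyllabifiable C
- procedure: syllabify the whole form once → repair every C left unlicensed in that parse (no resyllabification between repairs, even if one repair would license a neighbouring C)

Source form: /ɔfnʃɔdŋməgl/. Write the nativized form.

ɔfnʃɔdŋməglə

The consonants /l/ cannot be parsed into a legal (C)(C)V(C) syllable (at most one coda consonant is licensed; onsets may contain at most 2 consonants).
Each unlicensed consonant becomes the onset of a new syllable: /l/ → /lə/.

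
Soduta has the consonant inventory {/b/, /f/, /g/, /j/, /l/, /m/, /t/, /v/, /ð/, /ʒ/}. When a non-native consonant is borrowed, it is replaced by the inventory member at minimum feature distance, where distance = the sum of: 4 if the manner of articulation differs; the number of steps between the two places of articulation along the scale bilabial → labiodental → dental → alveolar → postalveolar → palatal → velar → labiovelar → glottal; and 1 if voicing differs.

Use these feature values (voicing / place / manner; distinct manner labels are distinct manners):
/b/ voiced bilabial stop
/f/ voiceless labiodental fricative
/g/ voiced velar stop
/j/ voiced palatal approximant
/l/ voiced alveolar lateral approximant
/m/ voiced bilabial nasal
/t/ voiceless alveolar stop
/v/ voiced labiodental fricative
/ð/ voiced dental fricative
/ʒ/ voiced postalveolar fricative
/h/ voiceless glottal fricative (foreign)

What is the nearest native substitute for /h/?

ʒ

/ʒ/ is closest: same manner (fricative), place distance 4 (glottal→postalveolar), voicing differs (+1); total 5. Next closest is /f/ at distance 7.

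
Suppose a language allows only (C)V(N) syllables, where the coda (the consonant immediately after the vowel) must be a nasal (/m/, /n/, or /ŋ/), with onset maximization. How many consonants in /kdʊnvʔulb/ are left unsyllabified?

Syllabifying with onset maximization leaves /k/, /v/, /l/, /b/ stranded (only a nasal (/m/, /n/, or /ŋ/) is licensed in coda position; onsets are limited to one consonant).

4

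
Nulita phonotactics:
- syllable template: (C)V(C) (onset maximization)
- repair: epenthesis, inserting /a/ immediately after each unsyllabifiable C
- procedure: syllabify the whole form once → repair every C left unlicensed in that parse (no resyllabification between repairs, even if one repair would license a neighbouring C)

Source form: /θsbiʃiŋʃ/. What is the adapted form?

Syllabifying with onset maximization leaves /θ/, /s/, /ʃ/ stranded (at most one coda consonant is licensed; onsets are limited to one consonant).
Inserting the epenthetic vowel yields /θ/ → /θa/, /s/ → /sa/, /ʃ/ → /ʃa/.

θasabiʃiŋʃa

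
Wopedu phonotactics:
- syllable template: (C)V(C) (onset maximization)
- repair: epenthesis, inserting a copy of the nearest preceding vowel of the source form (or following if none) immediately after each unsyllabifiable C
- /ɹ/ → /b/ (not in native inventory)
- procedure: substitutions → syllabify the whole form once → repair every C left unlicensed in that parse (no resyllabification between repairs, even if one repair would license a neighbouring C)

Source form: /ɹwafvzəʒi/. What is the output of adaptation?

bawafvazəʒi

Substitution: /ɹ/ → /b/, giving /bwafvzəʒi/.
The consonants /b/, /v/ cannot be parsed into a legal (C)V(C) syllable (at most one coda consonant is licensed; onsets are limited to one consonant).
Inserting the epenthetic vowel yields /b/ → /ba/, /v/ → /va/.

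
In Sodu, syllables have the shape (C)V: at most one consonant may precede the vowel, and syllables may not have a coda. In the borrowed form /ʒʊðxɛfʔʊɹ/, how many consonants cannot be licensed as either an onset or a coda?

The consonants /ð/, /f/, /ɹ/ cannot be parsed into a legal (C)V syllable (no codas are permitted; onsets are limited to one consonant).

3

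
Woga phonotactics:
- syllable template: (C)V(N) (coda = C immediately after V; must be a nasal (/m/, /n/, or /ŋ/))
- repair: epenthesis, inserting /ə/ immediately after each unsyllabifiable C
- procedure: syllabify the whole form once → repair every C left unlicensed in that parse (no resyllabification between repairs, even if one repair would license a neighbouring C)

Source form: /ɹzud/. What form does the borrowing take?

Syllabifying with onset maximization leaves /ɹ/, /d/ stranded (only a nasal (/m/, /n/, or /ŋ/) is licensed in coda position; onsets are limited to one consonant).
Inserting the epenthetic vowel yields /ɹ/ → /ɹə/, /d/ → /də/.

ɹəzudə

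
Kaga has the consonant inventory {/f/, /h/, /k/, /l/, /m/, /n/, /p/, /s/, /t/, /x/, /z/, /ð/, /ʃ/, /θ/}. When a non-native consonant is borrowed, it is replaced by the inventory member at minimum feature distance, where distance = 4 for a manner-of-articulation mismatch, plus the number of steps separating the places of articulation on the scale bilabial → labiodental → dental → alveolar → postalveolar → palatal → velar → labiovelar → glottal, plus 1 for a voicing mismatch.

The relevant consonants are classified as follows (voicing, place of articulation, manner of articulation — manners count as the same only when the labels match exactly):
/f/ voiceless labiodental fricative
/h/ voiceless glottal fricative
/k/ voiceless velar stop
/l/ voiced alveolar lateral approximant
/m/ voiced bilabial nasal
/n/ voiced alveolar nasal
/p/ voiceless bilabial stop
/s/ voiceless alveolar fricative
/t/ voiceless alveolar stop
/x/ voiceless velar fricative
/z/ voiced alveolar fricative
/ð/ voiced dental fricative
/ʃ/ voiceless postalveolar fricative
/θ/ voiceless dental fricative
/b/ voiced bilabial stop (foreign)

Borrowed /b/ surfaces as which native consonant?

p

/p/ is closest: same manner (stop), place distance 0 (bilabial→bilabial), voicing differs (+1); total 1. Next closest is /m/ at distance 4.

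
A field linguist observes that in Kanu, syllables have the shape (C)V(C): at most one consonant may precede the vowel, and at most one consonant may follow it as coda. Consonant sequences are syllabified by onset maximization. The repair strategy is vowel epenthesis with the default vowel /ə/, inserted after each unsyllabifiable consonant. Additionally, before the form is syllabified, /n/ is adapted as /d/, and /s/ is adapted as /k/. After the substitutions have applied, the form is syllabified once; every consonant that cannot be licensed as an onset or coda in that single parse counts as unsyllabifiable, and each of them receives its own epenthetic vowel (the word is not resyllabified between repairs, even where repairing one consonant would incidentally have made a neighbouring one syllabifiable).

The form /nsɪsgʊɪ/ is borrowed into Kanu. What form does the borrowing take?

Substitution: /n/ → /d/, /s/ → /k/, giving /dkɪkgʊɪ/.
Syllabifying with onset maximization leaves /d/ stranded (at most one coda consonant is licensed; onsets are limited to one consonant).
Each unlicensed consonant becomes the onset of a new syllable: /d/ → /də/.

dəkɪkgʊɪ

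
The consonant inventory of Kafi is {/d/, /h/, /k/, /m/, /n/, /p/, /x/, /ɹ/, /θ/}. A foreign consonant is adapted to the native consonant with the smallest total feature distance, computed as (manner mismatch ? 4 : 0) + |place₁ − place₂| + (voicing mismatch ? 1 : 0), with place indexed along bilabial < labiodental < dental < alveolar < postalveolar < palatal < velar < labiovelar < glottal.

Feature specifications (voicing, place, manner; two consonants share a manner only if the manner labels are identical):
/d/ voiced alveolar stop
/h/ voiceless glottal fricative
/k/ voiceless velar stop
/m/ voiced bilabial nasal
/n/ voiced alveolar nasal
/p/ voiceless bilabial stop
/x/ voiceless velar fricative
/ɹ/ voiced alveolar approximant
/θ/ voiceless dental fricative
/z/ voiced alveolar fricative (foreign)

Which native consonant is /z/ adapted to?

θ

/θ/ is closest: same manner (fricative), place distance 1 (alveolar→dental), voicing differs (+1); total 2. Next closest is /d/ at distance 4.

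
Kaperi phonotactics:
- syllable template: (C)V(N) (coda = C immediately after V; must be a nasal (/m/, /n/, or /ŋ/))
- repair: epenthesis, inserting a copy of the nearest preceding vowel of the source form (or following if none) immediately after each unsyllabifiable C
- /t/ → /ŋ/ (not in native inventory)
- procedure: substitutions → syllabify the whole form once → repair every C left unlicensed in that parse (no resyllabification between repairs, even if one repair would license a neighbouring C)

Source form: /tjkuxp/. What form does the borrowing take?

Substitution: /t/ → /ŋ/, giving /ŋjkuxp/.
The consonants /ŋ/, /j/, /x/, /p/ cannot be parsed into a legal (C)V(N) syllable (only a nasal (/m/, /n/, or /ŋ/) is licensed in coda position; onsets are limited to one consonant).
Epenthesis after each stranded consonant: /ŋ/ → /ŋu/, /j/ → /ju/, /x/ → /xu/, /p/ → /pu/.

ŋujukuxupu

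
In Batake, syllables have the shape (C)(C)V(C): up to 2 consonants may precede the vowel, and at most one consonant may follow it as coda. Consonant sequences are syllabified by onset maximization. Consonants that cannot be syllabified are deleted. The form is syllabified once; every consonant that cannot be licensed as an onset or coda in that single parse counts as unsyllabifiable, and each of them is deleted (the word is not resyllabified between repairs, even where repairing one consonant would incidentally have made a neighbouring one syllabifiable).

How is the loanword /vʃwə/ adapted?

ʃwə

Syllabifying with onset maximization leaves /v/ stranded (at most one coda consonant is licensed; onsets may contain at most 2 consonants).
Each unlicensed consonant is deleted: /v/.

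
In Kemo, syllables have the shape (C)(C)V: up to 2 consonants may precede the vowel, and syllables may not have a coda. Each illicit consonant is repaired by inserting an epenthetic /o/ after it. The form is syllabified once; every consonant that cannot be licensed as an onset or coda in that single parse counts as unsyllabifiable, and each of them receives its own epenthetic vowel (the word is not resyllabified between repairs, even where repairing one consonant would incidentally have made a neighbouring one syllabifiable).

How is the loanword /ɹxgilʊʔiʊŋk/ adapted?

The consonants /ɹ/, /ŋ/, /k/ cannot be parsed into a legal (C)(C)V syllable (no codas are permitted; onsets may contain at most 2 consonants).
Inserting the epenthetic vowel yields /ɹ/ → /ɹo/, /ŋ/ → /ŋo/, /k/ → /ko/.

ɹoxgilʊʔiʊŋoko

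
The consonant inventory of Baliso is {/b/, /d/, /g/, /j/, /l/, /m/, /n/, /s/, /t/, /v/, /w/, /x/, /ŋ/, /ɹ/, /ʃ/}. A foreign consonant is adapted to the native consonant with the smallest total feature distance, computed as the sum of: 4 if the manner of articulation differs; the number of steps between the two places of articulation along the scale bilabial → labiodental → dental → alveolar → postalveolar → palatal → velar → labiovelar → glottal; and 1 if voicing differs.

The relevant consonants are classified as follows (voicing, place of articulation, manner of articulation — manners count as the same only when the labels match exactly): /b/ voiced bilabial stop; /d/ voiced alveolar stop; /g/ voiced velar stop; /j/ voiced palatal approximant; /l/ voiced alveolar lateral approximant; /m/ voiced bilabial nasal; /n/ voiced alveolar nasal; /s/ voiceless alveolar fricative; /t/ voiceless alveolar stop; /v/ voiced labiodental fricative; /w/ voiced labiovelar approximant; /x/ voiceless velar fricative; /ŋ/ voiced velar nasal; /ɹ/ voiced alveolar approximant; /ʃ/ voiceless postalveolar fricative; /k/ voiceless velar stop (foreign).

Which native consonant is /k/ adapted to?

g

/g/ is closest: same manner (stop), place distance 0 (velar→velar), voicing differs (+1); total 1. Next closest is /t/ at distance 3.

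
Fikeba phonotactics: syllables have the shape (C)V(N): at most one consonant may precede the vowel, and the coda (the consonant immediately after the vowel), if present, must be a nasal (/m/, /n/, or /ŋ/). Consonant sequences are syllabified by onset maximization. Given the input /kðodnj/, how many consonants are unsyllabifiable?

4

Under (C)V(N), the unsyllabifiable consonants are /k/, /d/, /n/, /j/ (only a nasal (/m/, /n/, or /ŋ/) is licensed in coda position; onsets are limited to one consonant).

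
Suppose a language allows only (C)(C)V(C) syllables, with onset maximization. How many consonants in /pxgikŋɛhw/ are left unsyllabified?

Syllabifying with onset maximization leaves /p/, /w/ stranded (at most one coda consonant is licensed; onsets may contain at most 2 consonants).

2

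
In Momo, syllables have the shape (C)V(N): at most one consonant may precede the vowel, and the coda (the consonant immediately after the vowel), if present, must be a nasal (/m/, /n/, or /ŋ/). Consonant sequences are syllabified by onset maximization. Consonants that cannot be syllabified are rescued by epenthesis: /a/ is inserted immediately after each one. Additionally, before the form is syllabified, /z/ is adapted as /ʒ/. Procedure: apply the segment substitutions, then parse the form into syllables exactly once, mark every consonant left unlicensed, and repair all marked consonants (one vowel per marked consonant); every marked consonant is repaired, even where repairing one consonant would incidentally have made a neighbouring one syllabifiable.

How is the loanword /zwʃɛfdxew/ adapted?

ʒawaʃɛfadaxewa

Substitution: /z/ → /ʒ/, giving /ʒwʃɛfdxew/.
The consonants /ʒ/, /w/, /f/, /d/, /w/ cannot be parsed into a legal (C)V(N) syllable (only a nasal (/m/, /n/, or /ŋ/) is licensed in coda position; onsets are limited to one consonant).
Inserting the epenthetic vowel yields /ʒ/ → /ʒa/, /w/ → /wa/, /f/ → /fa/, /d/ → /da/, /w/ → /wa/.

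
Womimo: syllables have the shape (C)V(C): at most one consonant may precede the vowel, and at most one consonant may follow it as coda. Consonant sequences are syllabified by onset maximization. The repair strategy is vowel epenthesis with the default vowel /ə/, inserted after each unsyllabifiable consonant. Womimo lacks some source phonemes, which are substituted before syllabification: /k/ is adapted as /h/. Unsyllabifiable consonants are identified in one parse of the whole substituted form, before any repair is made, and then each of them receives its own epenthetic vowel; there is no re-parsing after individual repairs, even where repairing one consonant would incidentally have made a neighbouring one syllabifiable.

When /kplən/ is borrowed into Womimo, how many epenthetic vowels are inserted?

After substitution the input is /hplən/.
The unsyllabifiable consonants are /h/, /p/; each receives one epenthetic vowel.

2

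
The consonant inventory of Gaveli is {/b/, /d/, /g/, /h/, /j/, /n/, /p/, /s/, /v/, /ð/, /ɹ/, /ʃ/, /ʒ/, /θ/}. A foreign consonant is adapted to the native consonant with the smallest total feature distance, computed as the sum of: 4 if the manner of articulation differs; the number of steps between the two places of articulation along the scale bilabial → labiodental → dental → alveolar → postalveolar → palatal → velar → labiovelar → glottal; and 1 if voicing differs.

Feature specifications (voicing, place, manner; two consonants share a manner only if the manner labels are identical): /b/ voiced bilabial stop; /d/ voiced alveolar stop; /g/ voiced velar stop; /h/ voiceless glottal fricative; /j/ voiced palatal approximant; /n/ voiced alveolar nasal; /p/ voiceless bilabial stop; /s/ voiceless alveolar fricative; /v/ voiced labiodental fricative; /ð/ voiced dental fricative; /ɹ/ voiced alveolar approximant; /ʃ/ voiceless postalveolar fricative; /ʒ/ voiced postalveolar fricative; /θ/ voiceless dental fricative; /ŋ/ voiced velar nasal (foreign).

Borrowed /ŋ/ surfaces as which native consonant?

n

/n/ is closest: same manner (nasal), place distance 3 (velar→alveolar), same voicing; total 3. Next closest is /g/ at distance 4.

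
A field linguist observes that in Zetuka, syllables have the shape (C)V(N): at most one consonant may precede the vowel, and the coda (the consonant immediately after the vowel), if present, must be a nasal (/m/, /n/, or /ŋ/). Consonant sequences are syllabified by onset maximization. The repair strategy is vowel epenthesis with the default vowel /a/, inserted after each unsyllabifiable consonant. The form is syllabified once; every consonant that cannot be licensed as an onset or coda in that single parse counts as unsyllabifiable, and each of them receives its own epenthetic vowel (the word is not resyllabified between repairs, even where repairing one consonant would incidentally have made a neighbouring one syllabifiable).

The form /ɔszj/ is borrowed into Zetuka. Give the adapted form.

The consonants /s/, /z/, /j/ cannot be parsed into a legal (C)V(N) syllable (only a nasal (/m/, /n/, or /ŋ/) is licensed in coda position; onsets are limited to one consonant).
Epenthesis after each stranded consonant: /s/ → /sa/, /z/ → /za/, /j/ → /ja/.

ɔsazaja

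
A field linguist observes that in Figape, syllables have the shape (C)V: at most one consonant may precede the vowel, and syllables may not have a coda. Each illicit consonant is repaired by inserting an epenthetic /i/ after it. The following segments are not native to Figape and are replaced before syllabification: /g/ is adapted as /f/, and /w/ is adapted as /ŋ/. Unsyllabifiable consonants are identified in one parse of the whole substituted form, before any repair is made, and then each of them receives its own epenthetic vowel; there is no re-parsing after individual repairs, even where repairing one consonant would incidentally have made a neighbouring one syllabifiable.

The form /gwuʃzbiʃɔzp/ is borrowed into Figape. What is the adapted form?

Substitution: /g/ → /f/, /w/ → /ŋ/, giving /fŋuʃzbiʃɔzp/.
Syllabifying with onset maximization leaves /f/, /ʃ/, /z/, /z/, /p/ stranded (no codas are permitted; onsets are limited to one consonant).
Epenthesis after each stranded consonant: /f/ → /fi/, /ʃ/ → /ʃi/, /z/ → /zi/, /z/ → /zi/, /p/ → /pi/.

fiŋuʃizibiʃɔzipi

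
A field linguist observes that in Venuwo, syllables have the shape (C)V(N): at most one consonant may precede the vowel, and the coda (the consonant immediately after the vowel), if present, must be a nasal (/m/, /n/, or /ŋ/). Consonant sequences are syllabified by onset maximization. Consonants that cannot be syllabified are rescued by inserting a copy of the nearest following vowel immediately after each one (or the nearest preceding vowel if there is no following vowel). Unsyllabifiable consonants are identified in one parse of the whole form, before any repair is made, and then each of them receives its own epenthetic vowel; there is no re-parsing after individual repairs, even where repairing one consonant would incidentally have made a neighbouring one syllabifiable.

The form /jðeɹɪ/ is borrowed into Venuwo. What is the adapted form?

jeðeɹɪ

The consonants /j/ cannot be parsed into a legal (C)V(N) syllable (only a nasal (/m/, /n/, or /ŋ/) is licensed in coda position; onsets are limited to one consonant).
Each unlicensed consonant becomes the onset of a new syllable: /j/ → /je/.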